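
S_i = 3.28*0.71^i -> [3.28, 2.33, 1.65, 1.17, 0.83]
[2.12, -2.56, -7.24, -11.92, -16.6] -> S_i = 2.12 + -4.68*i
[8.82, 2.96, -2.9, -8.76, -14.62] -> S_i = 8.82 + -5.86*i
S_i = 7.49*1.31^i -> [7.49, 9.81, 12.85, 16.84, 22.06]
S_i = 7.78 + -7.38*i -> [7.78, 0.4, -6.98, -14.36, -21.74]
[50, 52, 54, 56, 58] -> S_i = 50 + 2*i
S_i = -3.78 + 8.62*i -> [-3.78, 4.84, 13.46, 22.08, 30.7]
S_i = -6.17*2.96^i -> [-6.17, -18.26, -54.06, -160.01, -473.64]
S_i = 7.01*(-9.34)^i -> [7.01, -65.47, 611.52, -5711.61, 53346.45]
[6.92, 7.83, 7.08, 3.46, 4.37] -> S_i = Random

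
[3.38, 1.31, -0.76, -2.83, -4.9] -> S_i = 3.38 + -2.07*i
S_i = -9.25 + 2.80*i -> [-9.25, -6.45, -3.65, -0.85, 1.95]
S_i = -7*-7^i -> [-7, 49, -343, 2401, -16807]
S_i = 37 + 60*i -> [37, 97, 157, 217, 277]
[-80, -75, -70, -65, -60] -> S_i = -80 + 5*i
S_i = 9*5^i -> [9, 45, 225, 1125, 5625]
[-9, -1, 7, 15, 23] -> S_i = -9 + 8*i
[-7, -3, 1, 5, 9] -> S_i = -7 + 4*i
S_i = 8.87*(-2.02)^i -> [8.87, -17.92, 36.19, -73.11, 147.68]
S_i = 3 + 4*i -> [3, 7, 11, 15, 19]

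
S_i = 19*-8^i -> [19, -152, 1216, -9728, 77824]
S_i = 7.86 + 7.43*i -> [7.86, 15.29, 22.72, 30.15, 37.58]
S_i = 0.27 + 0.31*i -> [0.27, 0.58, 0.89, 1.2, 1.51]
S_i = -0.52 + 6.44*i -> [-0.52, 5.92, 12.36, 18.8, 25.24]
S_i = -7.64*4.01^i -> [-7.64, -30.64, -122.85, -492.64, -1975.47]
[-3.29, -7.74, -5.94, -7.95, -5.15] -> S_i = Random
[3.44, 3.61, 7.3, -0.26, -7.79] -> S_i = Random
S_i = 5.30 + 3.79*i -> [5.3, 9.09, 12.88, 16.67, 20.46]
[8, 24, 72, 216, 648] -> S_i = 8*3^i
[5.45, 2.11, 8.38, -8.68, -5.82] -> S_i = Random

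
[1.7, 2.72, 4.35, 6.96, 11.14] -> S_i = 1.70*1.60^i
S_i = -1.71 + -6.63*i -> [-1.71, -8.34, -14.97, -21.6, -28.23]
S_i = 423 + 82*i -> [423, 505, 587, 669, 751]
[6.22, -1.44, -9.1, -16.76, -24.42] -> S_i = 6.22 + -7.66*i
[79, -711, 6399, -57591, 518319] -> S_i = 79*-9^i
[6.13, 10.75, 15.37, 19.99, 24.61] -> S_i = 6.13 + 4.62*i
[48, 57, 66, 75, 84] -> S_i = 48 + 9*i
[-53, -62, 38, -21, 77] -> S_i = Random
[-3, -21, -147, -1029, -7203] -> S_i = -3*7^i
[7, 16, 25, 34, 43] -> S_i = 7 + 9*i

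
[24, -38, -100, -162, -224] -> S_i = 24 + -62*i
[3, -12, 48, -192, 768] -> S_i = 3*-4^i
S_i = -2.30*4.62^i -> [-2.3, -10.63, -49.09, -226.81, -1047.84]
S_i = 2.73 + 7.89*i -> [2.73, 10.62, 18.51, 26.4, 34.29]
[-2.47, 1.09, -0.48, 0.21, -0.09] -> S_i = -2.47*(-0.44)^i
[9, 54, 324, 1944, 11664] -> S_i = 9*6^i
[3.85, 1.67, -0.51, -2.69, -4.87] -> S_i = 3.85 + -2.18*i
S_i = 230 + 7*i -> [230, 237, 244, 251, 258]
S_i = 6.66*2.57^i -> [6.66, 17.12, 43.99, 113.05, 290.54]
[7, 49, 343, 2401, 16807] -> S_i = 7*7^i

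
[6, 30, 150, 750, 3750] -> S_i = 6*5^i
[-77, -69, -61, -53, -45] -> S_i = -77 + 8*i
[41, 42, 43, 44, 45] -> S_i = 41 + 1*i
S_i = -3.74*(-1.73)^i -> [-3.74, 6.47, -11.19, 19.36, -33.5]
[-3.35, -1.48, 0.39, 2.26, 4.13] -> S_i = -3.35 + 1.87*i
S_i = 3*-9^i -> [3, -27, 243, -2187, 19683]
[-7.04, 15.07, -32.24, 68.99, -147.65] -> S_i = -7.04*(-2.14)^i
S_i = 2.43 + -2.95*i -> [2.43, -0.52, -3.47, -6.42, -9.37]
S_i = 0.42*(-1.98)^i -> [0.42, -0.83, 1.65, -3.26, 6.46]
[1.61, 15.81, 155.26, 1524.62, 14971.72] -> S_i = 1.61*9.82^i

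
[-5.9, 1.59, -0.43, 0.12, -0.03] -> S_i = -5.90*(-0.27)^i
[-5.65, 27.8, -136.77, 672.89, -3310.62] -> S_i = -5.65*(-4.92)^i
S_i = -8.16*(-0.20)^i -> [-8.16, 1.63, -0.33, 0.07, -0.01]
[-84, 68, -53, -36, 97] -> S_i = Random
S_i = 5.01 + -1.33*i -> [5.01, 3.68, 2.35, 1.02, -0.31]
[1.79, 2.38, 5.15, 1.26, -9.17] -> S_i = Random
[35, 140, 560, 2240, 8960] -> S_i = 35*4^i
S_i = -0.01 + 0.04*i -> [-0.01, 0.03, 0.07, 0.11, 0.15]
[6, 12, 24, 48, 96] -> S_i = 6*2^i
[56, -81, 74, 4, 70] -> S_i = Random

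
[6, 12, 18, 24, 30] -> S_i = 6 + 6*i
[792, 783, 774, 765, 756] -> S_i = 792 + -9*i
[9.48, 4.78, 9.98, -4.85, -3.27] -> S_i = Random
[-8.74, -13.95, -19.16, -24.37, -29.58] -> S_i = -8.74 + -5.21*i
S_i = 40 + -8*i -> [40, 32, 24, 16, 8]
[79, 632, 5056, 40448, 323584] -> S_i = 79*8^i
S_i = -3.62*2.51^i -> [-3.62, -9.09, -22.81, -57.24, -143.68]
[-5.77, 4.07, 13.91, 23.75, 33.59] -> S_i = -5.77 + 9.84*i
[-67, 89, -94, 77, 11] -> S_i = Random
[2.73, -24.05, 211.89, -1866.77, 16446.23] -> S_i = 2.73*(-8.81)^i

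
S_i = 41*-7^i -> [41, -287, 2009, -14063, 98441]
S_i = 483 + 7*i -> [483, 490, 497, 504, 511]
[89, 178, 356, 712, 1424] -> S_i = 89*2^i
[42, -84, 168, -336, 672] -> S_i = 42*-2^i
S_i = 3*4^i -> [3, 12, 48, 192, 768]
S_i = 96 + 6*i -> [96, 102, 108, 114, 120]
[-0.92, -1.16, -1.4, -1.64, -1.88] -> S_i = -0.92 + -0.24*i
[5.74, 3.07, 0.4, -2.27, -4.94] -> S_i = 5.74 + -2.67*i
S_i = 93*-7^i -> [93, -651, 4557, -31899, 223293]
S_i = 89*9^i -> [89, 801, 7209, 64881, 583929]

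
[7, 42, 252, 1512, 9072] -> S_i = 7*6^i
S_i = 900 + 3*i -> [900, 903, 906, 909, 912]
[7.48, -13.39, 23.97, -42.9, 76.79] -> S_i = 7.48*(-1.79)^i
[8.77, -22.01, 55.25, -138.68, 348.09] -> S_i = 8.77*(-2.51)^i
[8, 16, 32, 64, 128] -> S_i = 8*2^i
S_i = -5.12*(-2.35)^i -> [-5.12, 12.03, -28.28, 66.45, -156.15]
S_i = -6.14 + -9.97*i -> [-6.14, -16.11, -26.08, -36.05, -46.02]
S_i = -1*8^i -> [-1, -8, -64, -512, -4096]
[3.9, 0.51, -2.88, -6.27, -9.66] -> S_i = 3.90 + -3.39*i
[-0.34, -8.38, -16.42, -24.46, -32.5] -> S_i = -0.34 + -8.04*i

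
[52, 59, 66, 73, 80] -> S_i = 52 + 7*i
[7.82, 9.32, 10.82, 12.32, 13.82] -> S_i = 7.82 + 1.50*i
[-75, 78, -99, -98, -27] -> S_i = Random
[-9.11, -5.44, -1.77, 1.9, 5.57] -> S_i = -9.11 + 3.67*i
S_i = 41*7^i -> [41, 287, 2009, 14063, 98441]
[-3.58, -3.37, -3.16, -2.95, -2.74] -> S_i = -3.58 + 0.21*i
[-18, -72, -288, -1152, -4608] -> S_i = -18*4^i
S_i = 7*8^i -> [7, 56, 448, 3584, 28672]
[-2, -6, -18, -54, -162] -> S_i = -2*3^i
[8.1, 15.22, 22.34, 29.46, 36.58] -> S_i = 8.10 + 7.12*i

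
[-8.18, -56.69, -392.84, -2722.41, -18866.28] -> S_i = -8.18*6.93^i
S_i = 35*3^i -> [35, 105, 315, 945, 2835]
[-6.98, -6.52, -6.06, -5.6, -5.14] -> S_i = -6.98 + 0.46*i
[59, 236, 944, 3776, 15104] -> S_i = 59*4^i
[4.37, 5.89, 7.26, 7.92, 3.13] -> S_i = Random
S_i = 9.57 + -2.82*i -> [9.57, 6.75, 3.93, 1.11, -1.71]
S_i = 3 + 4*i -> [3, 7, 11, 15, 19]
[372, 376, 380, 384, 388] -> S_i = 372 + 4*i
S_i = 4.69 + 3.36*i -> [4.69, 8.05, 11.41, 14.77, 18.13]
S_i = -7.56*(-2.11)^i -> [-7.56, 15.95, -33.66, 71.02, -149.85]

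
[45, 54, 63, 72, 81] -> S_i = 45 + 9*i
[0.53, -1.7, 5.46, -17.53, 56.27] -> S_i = 0.53*(-3.21)^i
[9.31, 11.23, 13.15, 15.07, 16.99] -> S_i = 9.31 + 1.92*i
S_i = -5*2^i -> [-5, -10, -20, -40, -80]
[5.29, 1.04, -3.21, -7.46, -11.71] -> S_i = 5.29 + -4.25*i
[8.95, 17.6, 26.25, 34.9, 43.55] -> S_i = 8.95 + 8.65*i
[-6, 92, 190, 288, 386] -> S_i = -6 + 98*i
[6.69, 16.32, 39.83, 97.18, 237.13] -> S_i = 6.69*2.44^i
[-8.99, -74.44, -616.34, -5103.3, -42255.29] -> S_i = -8.99*8.28^i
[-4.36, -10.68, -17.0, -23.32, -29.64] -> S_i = -4.36 + -6.32*i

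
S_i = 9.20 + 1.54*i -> [9.2, 10.74, 12.28, 13.82, 15.36]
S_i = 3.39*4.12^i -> [3.39, 13.97, 57.54, 237.08, 976.76]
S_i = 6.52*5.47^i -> [6.52, 35.66, 195.08, 1067.11, 5837.1]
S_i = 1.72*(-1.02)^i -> [1.72, -1.75, 1.79, -1.83, 1.86]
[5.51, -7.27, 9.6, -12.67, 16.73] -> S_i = 5.51*(-1.32)^i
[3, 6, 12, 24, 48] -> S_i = 3*2^i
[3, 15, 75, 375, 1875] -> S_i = 3*5^i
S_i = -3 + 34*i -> [-3, 31, 65, 99, 133]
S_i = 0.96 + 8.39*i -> [0.96, 9.35, 17.74, 26.13, 34.52]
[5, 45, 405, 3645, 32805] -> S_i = 5*9^i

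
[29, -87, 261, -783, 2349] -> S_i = 29*-3^i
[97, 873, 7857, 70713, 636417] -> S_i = 97*9^i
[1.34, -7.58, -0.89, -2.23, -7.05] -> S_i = Random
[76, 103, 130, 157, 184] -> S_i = 76 + 27*i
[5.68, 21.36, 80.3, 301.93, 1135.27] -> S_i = 5.68*3.76^i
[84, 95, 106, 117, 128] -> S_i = 84 + 11*i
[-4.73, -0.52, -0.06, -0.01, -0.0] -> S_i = -4.73*0.11^i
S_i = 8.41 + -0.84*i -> [8.41, 7.57, 6.73, 5.89, 5.05]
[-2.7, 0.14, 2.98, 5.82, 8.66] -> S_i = -2.70 + 2.84*i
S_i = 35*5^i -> [35, 175, 875, 4375, 21875]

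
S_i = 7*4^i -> [7, 28, 112, 448, 1792]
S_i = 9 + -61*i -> [9, -52, -113, -174, -235]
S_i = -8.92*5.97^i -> [-8.92, -53.25, -317.92, -1897.96, -11330.84]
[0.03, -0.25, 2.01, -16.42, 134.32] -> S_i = 0.03*(-8.18)^i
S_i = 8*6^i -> [8, 48, 288, 1728, 10368]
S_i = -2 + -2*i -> [-2, -4, -6, -8, -10]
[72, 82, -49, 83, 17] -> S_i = Random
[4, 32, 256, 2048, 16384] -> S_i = 4*8^i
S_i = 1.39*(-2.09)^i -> [1.39, -2.91, 6.07, -12.69, 26.52]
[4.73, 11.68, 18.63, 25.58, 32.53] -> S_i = 4.73 + 6.95*i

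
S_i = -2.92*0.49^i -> [-2.92, -1.43, -0.7, -0.34, -0.17]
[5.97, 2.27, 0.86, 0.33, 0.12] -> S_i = 5.97*0.38^i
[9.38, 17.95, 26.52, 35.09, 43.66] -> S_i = 9.38 + 8.57*i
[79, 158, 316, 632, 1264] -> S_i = 79*2^i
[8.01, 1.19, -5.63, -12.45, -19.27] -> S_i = 8.01 + -6.82*i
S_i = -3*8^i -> [-3, -24, -192, -1536, -12288]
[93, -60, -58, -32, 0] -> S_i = Random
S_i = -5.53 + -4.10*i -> [-5.53, -9.63, -13.73, -17.83, -21.93]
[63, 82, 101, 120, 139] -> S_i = 63 + 19*i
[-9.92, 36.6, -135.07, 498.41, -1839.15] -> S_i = -9.92*(-3.69)^i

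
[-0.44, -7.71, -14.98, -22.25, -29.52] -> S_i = -0.44 + -7.27*i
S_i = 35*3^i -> [35, 105, 315, 945, 2835]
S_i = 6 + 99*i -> [6, 105, 204, 303, 402]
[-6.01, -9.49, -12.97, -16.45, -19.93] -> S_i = -6.01 + -3.48*i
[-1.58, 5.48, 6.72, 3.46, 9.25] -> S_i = Random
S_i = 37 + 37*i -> [37, 74, 111, 148, 185]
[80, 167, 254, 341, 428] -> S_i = 80 + 87*i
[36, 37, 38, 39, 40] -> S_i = 36 + 1*i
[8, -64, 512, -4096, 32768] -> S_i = 8*-8^i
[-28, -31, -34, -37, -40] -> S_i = -28 + -3*i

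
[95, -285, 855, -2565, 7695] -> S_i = 95*-3^i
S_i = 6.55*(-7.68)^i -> [6.55, -50.3, 386.33, -2967.05, 22786.95]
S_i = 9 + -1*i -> [9, 8, 7, 6, 5]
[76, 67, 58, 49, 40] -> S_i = 76 + -9*i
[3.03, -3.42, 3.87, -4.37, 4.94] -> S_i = 3.03*(-1.13)^i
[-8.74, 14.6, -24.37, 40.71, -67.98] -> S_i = -8.74*(-1.67)^i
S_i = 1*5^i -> [1, 5, 25, 125, 625]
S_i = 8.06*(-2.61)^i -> [8.06, -21.04, 54.91, -143.3, 374.02]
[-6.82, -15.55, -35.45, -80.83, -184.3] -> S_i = -6.82*2.28^i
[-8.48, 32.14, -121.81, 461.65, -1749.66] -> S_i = -8.48*(-3.79)^i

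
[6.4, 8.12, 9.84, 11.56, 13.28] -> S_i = 6.40 + 1.72*i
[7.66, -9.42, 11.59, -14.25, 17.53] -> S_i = 7.66*(-1.23)^i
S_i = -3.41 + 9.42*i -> [-3.41, 6.01, 15.43, 24.85, 34.27]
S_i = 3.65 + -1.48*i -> [3.65, 2.17, 0.69, -0.79, -2.27]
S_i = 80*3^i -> [80, 240, 720, 2160, 6480]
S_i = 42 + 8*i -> [42, 50, 58, 66, 74]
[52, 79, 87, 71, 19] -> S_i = Random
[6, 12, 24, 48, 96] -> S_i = 6*2^i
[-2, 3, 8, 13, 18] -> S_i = -2 + 5*i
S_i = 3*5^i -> [3, 15, 75, 375, 1875]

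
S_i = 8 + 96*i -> [8, 104, 200, 296, 392]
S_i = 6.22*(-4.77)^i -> [6.22, -29.67, 141.52, -675.06, 3220.06]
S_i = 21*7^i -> [21, 147, 1029, 7203, 50421]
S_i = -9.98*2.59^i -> [-9.98, -25.85, -66.95, -173.39, -449.09]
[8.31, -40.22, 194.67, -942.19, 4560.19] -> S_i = 8.31*(-4.84)^i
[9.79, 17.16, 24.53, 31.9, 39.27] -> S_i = 9.79 + 7.37*i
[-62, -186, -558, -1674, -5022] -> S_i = -62*3^i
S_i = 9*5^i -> [9, 45, 225, 1125, 5625]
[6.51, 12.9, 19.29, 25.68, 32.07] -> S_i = 6.51 + 6.39*i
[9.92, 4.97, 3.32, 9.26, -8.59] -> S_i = Random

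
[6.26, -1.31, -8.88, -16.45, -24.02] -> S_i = 6.26 + -7.57*i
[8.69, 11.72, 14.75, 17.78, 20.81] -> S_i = 8.69 + 3.03*i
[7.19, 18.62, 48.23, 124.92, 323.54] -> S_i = 7.19*2.59^i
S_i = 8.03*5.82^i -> [8.03, 46.73, 272.0, 1583.01, 9213.14]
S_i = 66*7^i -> [66, 462, 3234, 22638, 158466]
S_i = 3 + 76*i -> [3, 79, 155, 231, 307]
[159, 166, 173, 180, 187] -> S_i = 159 + 7*i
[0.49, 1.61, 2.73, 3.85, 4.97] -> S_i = 0.49 + 1.12*i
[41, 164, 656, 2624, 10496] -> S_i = 41*4^i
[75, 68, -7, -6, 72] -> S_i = Random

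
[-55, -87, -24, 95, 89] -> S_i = Random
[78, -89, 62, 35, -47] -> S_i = Random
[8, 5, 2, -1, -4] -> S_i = 8 + -3*i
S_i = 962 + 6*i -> [962, 968, 974, 980, 986]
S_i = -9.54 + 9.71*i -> [-9.54, 0.17, 9.88, 19.59, 29.3]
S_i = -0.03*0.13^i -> [-0.03, -0.0, -0.0, -0.0, -0.0]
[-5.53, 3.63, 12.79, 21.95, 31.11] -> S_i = -5.53 + 9.16*i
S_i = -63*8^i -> [-63, -504, -4032, -32256, -258048]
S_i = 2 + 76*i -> [2, 78, 154, 230, 306]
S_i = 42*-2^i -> [42, -84, 168, -336, 672]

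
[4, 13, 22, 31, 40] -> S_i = 4 + 9*i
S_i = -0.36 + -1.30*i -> [-0.36, -1.66, -2.96, -4.26, -5.56]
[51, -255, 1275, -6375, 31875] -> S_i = 51*-5^i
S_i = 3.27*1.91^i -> [3.27, 6.25, 11.93, 22.78, 43.52]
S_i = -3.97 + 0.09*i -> [-3.97, -3.88, -3.79, -3.7, -3.61]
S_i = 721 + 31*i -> [721, 752, 783, 814, 845]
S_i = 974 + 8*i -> [974, 982, 990, 998, 1006]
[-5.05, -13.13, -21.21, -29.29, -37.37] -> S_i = -5.05 + -8.08*i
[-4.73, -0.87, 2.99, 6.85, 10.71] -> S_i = -4.73 + 3.86*i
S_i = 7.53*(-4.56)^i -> [7.53, -34.34, 156.58, -713.99, 3255.77]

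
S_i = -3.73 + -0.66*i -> [-3.73, -4.39, -5.05, -5.71, -6.37]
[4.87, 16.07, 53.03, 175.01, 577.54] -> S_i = 4.87*3.30^i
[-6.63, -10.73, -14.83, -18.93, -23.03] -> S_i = -6.63 + -4.10*i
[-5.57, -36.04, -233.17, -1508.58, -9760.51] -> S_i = -5.57*6.47^i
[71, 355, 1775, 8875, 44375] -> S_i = 71*5^i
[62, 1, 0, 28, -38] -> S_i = Random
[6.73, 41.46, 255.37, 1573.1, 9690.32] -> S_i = 6.73*6.16^i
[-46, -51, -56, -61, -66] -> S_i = -46 + -5*i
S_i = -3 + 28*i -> [-3, 25, 53, 81, 109]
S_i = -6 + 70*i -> [-6, 64, 134, 204, 274]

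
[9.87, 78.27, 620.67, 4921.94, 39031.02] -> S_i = 9.87*7.93^i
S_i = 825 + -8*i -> [825, 817, 809, 801, 793]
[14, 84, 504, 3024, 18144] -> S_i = 14*6^i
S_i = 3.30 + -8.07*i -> [3.3, -4.77, -12.84, -20.91, -28.98]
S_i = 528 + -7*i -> [528, 521, 514, 507, 500]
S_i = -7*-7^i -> [-7, 49, -343, 2401, -16807]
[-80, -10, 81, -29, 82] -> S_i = Random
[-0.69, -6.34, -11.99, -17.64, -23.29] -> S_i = -0.69 + -5.65*i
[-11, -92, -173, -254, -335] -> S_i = -11 + -81*i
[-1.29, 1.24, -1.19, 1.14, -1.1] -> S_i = -1.29*(-0.96)^i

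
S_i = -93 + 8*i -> [-93, -85, -77, -69, -61]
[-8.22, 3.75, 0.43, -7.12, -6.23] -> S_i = Random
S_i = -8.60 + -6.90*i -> [-8.6, -15.5, -22.4, -29.3, -36.2]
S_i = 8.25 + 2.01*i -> [8.25, 10.26, 12.27, 14.28, 16.29]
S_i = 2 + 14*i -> [2, 16, 30, 44, 58]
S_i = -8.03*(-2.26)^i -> [-8.03, 18.15, -41.01, 92.69, -209.48]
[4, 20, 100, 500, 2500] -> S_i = 4*5^i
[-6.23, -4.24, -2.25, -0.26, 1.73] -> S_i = -6.23 + 1.99*i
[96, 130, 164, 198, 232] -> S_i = 96 + 34*i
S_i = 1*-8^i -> [1, -8, 64, -512, 4096]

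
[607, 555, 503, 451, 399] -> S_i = 607 + -52*i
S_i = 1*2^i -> [1, 2, 4, 8, 16]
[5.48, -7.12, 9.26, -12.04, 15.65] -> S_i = 5.48*(-1.30)^i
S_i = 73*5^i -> [73, 365, 1825, 9125, 45625]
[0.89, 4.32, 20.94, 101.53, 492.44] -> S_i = 0.89*4.85^i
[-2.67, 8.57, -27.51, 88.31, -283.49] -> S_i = -2.67*(-3.21)^i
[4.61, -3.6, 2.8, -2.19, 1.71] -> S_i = 4.61*(-0.78)^i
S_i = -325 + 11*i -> [-325, -314, -303, -292, -281]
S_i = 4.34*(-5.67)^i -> [4.34, -24.61, 139.53, -791.11, 4485.61]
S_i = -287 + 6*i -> [-287, -281, -275, -269, -263]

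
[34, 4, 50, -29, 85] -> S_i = Random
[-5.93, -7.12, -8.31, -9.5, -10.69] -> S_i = -5.93 + -1.19*i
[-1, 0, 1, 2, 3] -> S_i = -1 + 1*i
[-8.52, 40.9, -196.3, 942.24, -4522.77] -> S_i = -8.52*(-4.80)^i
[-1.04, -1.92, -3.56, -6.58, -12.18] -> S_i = -1.04*1.85^i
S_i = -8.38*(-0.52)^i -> [-8.38, 4.36, -2.27, 1.18, -0.61]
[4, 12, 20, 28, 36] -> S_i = 4 + 8*i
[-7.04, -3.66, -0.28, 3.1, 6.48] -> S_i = -7.04 + 3.38*i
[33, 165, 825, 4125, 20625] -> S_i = 33*5^i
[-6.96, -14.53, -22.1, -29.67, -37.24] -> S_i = -6.96 + -7.57*i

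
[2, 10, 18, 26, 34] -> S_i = 2 + 8*i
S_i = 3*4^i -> [3, 12, 48, 192, 768]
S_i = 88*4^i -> [88, 352, 1408, 5632, 22528]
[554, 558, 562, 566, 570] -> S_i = 554 + 4*i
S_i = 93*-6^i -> [93, -558, 3348, -20088, 120528]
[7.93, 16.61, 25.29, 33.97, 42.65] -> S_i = 7.93 + 8.68*i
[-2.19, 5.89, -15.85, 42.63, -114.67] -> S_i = -2.19*(-2.69)^i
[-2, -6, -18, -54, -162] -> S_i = -2*3^i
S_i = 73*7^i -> [73, 511, 3577, 25039, 175273]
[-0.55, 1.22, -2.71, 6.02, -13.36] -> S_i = -0.55*(-2.22)^i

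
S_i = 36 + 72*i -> [36, 108, 180, 252, 324]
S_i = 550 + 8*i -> [550, 558, 566, 574, 582]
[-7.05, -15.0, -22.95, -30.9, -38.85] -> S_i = -7.05 + -7.95*i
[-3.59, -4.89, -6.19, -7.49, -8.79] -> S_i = -3.59 + -1.30*i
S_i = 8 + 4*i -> [8, 12, 16, 20, 24]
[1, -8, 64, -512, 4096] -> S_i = 1*-8^i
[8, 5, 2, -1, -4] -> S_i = 8 + -3*i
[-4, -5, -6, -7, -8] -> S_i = -4 + -1*i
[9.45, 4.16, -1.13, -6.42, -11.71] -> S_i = 9.45 + -5.29*i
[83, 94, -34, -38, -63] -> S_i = Random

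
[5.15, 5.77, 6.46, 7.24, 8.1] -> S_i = 5.15*1.12^i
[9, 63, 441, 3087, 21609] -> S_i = 9*7^i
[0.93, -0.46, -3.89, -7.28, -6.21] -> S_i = Random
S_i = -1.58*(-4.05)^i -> [-1.58, 6.4, -25.92, 104.96, -425.09]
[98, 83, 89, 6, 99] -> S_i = Random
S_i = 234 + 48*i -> [234, 282, 330, 378, 426]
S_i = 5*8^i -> [5, 40, 320, 2560, 20480]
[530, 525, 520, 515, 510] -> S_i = 530 + -5*i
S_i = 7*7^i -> [7, 49, 343, 2401, 16807]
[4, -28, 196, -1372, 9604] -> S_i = 4*-7^i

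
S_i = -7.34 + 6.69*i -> [-7.34, -0.65, 6.04, 12.73, 19.42]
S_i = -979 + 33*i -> [-979, -946, -913, -880, -847]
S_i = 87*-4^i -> [87, -348, 1392, -5568, 22272]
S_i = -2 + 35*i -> [-2, 33, 68, 103, 138]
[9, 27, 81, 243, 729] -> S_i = 9*3^i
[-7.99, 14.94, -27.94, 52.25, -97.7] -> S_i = -7.99*(-1.87)^i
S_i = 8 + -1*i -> [8, 7, 6, 5, 4]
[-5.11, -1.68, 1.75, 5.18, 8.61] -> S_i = -5.11 + 3.43*i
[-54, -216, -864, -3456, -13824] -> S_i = -54*4^i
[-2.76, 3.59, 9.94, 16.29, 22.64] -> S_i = -2.76 + 6.35*i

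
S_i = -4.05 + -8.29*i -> [-4.05, -12.34, -20.63, -28.92, -37.21]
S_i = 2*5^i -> [2, 10, 50, 250, 1250]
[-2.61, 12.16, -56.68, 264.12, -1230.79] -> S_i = -2.61*(-4.66)^i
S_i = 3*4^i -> [3, 12, 48, 192, 768]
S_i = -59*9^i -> [-59, -531, -4779, -43011, -387099]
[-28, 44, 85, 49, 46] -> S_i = Random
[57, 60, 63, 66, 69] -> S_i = 57 + 3*i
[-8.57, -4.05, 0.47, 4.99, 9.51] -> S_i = -8.57 + 4.52*i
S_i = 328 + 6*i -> [328, 334, 340, 346, 352]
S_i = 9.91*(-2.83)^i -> [9.91, -28.05, 79.37, -224.61, 635.65]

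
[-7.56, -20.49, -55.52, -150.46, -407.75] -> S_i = -7.56*2.71^i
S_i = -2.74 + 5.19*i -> [-2.74, 2.45, 7.64, 12.83, 18.02]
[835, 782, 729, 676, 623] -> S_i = 835 + -53*i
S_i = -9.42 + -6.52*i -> [-9.42, -15.94, -22.46, -28.98, -35.5]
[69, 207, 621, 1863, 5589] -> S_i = 69*3^i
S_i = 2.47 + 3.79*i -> [2.47, 6.26, 10.05, 13.84, 17.63]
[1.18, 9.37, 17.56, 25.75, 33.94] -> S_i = 1.18 + 8.19*i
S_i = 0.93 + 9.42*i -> [0.93, 10.35, 19.77, 29.19, 38.61]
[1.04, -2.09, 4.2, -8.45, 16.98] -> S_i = 1.04*(-2.01)^i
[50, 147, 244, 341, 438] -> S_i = 50 + 97*i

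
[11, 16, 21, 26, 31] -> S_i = 11 + 5*i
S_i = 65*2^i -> [65, 130, 260, 520, 1040]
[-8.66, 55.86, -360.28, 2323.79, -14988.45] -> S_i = -8.66*(-6.45)^i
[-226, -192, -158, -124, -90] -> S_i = -226 + 34*i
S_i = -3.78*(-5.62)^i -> [-3.78, 21.24, -119.39, 670.97, -3770.83]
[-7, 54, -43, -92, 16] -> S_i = Random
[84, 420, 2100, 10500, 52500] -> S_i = 84*5^i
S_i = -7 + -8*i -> [-7, -15, -23, -31, -39]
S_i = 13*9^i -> [13, 117, 1053, 9477, 85293]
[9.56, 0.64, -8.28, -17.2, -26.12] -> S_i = 9.56 + -8.92*i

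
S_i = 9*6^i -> [9, 54, 324, 1944, 11664]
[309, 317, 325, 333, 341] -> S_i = 309 + 8*i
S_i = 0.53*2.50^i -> [0.53, 1.33, 3.31, 8.28, 20.7]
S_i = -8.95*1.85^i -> [-8.95, -16.56, -30.63, -56.67, -104.84]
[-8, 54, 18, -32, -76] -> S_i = Random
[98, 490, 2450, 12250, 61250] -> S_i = 98*5^i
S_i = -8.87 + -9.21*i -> [-8.87, -18.08, -27.29, -36.5, -45.71]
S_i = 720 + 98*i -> [720, 818, 916, 1014, 1112]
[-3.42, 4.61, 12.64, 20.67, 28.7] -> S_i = -3.42 + 8.03*i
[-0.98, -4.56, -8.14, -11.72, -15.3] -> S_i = -0.98 + -3.58*i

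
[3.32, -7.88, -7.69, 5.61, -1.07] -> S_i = Random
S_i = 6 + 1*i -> [6, 7, 8, 9, 10]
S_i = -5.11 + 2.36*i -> [-5.11, -2.75, -0.39, 1.97, 4.33]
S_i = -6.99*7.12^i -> [-6.99, -49.77, -354.35, -2523.0, -17963.76]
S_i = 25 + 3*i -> [25, 28, 31, 34, 37]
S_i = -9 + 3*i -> [-9, -6, -3, 0, 3]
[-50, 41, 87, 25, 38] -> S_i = Random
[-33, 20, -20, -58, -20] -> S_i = Random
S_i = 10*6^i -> [10, 60, 360, 2160, 12960]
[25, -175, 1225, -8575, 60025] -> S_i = 25*-7^i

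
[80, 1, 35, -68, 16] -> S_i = Random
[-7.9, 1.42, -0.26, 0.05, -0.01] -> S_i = -7.90*(-0.18)^i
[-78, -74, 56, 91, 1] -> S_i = Random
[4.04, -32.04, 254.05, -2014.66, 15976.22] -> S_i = 4.04*(-7.93)^i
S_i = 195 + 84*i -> [195, 279, 363, 447, 531]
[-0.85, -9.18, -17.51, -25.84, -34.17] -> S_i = -0.85 + -8.33*i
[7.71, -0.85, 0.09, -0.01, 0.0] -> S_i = 7.71*(-0.11)^i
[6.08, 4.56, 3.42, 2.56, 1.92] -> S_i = 6.08*0.75^i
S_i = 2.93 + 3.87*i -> [2.93, 6.8, 10.67, 14.54, 18.41]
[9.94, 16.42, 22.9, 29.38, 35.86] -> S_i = 9.94 + 6.48*i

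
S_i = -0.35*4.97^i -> [-0.35, -1.74, -8.65, -42.97, -213.55]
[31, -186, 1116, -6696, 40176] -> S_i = 31*-6^i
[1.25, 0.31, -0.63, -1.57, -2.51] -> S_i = 1.25 + -0.94*i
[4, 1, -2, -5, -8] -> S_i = 4 + -3*i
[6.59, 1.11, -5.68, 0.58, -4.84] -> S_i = Random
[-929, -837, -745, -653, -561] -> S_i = -929 + 92*i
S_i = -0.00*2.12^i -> [-0.0, -0.0, -0.0, -0.0, -0.0]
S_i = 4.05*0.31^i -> [4.05, 1.26, 0.39, 0.12, 0.04]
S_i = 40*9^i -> [40, 360, 3240, 29160, 262440]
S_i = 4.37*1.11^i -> [4.37, 4.85, 5.38, 5.98, 6.63]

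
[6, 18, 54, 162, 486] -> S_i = 6*3^i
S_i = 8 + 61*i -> [8, 69, 130, 191, 252]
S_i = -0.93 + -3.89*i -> [-0.93, -4.82, -8.71, -12.6, -16.49]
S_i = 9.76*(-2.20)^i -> [9.76, -21.47, 47.24, -103.92, 228.63]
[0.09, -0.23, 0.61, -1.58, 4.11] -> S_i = 0.09*(-2.60)^i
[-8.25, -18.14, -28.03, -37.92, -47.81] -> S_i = -8.25 + -9.89*i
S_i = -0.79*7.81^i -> [-0.79, -6.17, -48.19, -376.34, -2939.21]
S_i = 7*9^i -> [7, 63, 567, 5103, 45927]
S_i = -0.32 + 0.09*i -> [-0.32, -0.23, -0.14, -0.05, 0.04]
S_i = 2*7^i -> [2, 14, 98, 686, 4802]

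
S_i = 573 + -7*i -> [573, 566, 559, 552, 545]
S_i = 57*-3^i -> [57, -171, 513, -1539, 4617]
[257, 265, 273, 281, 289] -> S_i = 257 + 8*i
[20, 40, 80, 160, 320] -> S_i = 20*2^i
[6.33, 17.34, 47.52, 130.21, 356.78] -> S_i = 6.33*2.74^i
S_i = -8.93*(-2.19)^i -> [-8.93, 19.56, -42.83, 93.8, -205.41]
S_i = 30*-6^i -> [30, -180, 1080, -6480, 38880]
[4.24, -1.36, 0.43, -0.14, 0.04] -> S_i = 4.24*(-0.32)^i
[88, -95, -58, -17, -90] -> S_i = Random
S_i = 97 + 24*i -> [97, 121, 145, 169, 193]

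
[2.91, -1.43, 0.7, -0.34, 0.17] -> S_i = 2.91*(-0.49)^i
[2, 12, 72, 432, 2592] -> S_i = 2*6^i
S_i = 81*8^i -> [81, 648, 5184, 41472, 331776]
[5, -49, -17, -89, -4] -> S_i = Random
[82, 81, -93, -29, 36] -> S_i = Random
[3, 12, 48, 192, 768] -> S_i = 3*4^i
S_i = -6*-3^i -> [-6, 18, -54, 162, -486]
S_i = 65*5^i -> [65, 325, 1625, 8125, 40625]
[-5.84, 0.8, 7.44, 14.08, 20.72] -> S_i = -5.84 + 6.64*i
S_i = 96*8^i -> [96, 768, 6144, 49152, 393216]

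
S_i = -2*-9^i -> [-2, 18, -162, 1458, -13122]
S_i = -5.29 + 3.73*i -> [-5.29, -1.56, 2.17, 5.9, 9.63]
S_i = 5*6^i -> [5, 30, 180, 1080, 6480]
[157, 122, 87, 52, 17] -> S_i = 157 + -35*i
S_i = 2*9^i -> [2, 18, 162, 1458, 13122]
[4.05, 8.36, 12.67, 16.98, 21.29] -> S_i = 4.05 + 4.31*i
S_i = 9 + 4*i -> [9, 13, 17, 21, 25]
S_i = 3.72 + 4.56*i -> [3.72, 8.28, 12.84, 17.4, 21.96]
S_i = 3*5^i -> [3, 15, 75, 375, 1875]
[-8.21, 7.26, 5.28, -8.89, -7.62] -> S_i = Random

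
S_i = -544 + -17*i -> [-544, -561, -578, -595, -612]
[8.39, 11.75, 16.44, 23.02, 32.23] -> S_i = 8.39*1.40^i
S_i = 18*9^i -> [18, 162, 1458, 13122, 118098]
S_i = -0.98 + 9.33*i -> [-0.98, 8.35, 17.68, 27.01, 36.34]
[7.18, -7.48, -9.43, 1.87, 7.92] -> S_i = Random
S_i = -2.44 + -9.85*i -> [-2.44, -12.29, -22.14, -31.99, -41.84]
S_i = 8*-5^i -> [8, -40, 200, -1000, 5000]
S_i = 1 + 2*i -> [1, 3, 5, 7, 9]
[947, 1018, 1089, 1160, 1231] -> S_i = 947 + 71*i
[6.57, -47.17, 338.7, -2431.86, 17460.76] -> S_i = 6.57*(-7.18)^i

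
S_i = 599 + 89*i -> [599, 688, 777, 866, 955]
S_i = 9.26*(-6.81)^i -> [9.26, -63.06, 429.44, -2924.5, 19915.88]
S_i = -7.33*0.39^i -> [-7.33, -2.86, -1.11, -0.43, -0.17]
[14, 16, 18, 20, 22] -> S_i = 14 + 2*i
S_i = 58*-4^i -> [58, -232, 928, -3712, 14848]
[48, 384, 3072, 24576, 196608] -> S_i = 48*8^i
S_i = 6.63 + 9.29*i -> [6.63, 15.92, 25.21, 34.5, 43.79]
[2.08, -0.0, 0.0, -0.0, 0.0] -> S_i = 2.08*-0.00^i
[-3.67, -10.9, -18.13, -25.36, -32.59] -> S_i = -3.67 + -7.23*i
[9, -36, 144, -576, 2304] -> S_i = 9*-4^i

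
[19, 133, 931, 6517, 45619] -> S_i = 19*7^i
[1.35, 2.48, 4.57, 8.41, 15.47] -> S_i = 1.35*1.84^i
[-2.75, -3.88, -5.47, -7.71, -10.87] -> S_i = -2.75*1.41^i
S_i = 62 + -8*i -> [62, 54, 46, 38, 30]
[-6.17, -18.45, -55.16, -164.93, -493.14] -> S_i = -6.17*2.99^i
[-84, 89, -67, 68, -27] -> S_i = Random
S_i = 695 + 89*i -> [695, 784, 873, 962, 1051]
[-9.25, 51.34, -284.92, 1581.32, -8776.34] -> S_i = -9.25*(-5.55)^i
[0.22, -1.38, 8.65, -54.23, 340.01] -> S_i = 0.22*(-6.27)^i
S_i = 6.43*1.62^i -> [6.43, 10.42, 16.87, 27.34, 44.29]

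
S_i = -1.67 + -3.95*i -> [-1.67, -5.62, -9.57, -13.52, -17.47]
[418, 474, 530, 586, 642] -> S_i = 418 + 56*i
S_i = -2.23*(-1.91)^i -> [-2.23, 4.26, -8.14, 15.54, -29.68]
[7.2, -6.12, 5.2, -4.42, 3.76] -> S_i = 7.20*(-0.85)^i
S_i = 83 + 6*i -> [83, 89, 95, 101, 107]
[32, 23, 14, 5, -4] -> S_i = 32 + -9*i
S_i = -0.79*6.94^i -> [-0.79, -5.48, -38.05, -264.06, -1832.59]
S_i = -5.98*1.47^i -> [-5.98, -8.79, -12.92, -19.0, -27.92]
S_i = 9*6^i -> [9, 54, 324, 1944, 11664]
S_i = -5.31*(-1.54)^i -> [-5.31, 8.18, -12.59, 19.39, -29.87]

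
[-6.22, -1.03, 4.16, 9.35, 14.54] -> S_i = -6.22 + 5.19*i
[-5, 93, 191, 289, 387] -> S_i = -5 + 98*i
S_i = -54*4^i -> [-54, -216, -864, -3456, -13824]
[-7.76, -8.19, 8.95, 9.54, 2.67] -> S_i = Random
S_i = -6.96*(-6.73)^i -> [-6.96, 46.84, -315.24, 2121.56, -14278.07]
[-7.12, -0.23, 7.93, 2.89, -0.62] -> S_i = Random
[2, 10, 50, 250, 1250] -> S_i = 2*5^i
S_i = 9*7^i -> [9, 63, 441, 3087, 21609]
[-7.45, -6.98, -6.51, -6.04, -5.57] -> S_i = -7.45 + 0.47*i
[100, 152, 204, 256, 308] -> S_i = 100 + 52*i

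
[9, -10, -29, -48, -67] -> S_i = 9 + -19*i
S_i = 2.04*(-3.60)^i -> [2.04, -7.34, 26.44, -95.18, 342.64]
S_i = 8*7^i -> [8, 56, 392, 2744, 19208]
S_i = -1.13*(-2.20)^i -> [-1.13, 2.49, -5.47, 12.03, -26.47]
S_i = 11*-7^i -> [11, -77, 539, -3773, 26411]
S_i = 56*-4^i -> [56, -224, 896, -3584, 14336]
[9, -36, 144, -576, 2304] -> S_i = 9*-4^i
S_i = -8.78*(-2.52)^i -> [-8.78, 22.13, -55.76, 140.51, -354.08]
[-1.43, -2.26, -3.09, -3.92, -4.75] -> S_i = -1.43 + -0.83*i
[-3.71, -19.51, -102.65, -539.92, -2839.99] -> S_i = -3.71*5.26^i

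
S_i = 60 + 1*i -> [60, 61, 62, 63, 64]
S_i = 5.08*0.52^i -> [5.08, 2.64, 1.37, 0.71, 0.37]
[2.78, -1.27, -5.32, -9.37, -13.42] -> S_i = 2.78 + -4.05*i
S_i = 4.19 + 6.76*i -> [4.19, 10.95, 17.71, 24.47, 31.23]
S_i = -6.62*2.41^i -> [-6.62, -15.95, -38.45, -92.66, -223.32]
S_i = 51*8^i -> [51, 408, 3264, 26112, 208896]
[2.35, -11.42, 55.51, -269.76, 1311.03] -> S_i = 2.35*(-4.86)^i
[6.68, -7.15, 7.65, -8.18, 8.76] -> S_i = 6.68*(-1.07)^i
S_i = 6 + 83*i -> [6, 89, 172, 255, 338]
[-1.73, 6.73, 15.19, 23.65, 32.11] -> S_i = -1.73 + 8.46*i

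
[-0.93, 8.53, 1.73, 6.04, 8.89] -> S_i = Random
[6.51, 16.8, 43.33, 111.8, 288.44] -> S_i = 6.51*2.58^i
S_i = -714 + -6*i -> [-714, -720, -726, -732, -738]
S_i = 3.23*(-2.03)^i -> [3.23, -6.56, 13.31, -27.02, 54.85]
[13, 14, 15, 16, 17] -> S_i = 13 + 1*i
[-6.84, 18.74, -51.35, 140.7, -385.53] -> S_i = -6.84*(-2.74)^i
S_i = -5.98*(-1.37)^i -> [-5.98, 8.19, -11.22, 15.38, -21.07]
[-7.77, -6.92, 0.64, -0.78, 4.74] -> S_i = Random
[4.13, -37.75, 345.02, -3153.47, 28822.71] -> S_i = 4.13*(-9.14)^i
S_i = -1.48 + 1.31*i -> [-1.48, -0.17, 1.14, 2.45, 3.76]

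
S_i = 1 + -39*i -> [1, -38, -77, -116, -155]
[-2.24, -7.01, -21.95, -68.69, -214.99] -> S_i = -2.24*3.13^i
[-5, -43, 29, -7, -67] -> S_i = Random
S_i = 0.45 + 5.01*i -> [0.45, 5.46, 10.47, 15.48, 20.49]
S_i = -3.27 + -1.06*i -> [-3.27, -4.33, -5.39, -6.45, -7.51]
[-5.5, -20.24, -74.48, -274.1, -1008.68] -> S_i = -5.50*3.68^i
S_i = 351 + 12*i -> [351, 363, 375, 387, 399]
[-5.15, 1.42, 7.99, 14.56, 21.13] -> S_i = -5.15 + 6.57*i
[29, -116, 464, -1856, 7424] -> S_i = 29*-4^i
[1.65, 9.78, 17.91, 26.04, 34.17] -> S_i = 1.65 + 8.13*i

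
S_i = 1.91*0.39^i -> [1.91, 0.74, 0.29, 0.11, 0.04]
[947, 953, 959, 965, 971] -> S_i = 947 + 6*i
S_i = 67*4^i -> [67, 268, 1072, 4288, 17152]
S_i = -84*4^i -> [-84, -336, -1344, -5376, -21504]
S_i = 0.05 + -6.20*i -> [0.05, -6.15, -12.35, -18.55, -24.75]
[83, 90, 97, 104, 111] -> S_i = 83 + 7*i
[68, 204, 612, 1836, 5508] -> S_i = 68*3^i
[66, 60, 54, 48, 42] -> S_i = 66 + -6*i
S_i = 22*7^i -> [22, 154, 1078, 7546, 52822]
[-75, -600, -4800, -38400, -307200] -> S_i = -75*8^i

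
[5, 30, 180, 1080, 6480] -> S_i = 5*6^i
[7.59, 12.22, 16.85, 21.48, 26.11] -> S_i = 7.59 + 4.63*i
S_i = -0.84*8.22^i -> [-0.84, -6.9, -56.76, -466.55, -3835.01]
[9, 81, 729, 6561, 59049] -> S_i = 9*9^i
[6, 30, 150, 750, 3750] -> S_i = 6*5^i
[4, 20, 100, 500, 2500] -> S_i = 4*5^i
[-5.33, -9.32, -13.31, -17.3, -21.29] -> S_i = -5.33 + -3.99*i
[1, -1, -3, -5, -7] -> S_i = 1 + -2*i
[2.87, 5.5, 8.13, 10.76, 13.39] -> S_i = 2.87 + 2.63*i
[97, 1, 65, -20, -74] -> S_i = Random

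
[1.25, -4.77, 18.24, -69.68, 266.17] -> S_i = 1.25*(-3.82)^i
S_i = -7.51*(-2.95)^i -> [-7.51, 22.15, -65.36, 192.8, -568.76]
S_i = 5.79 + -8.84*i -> [5.79, -3.05, -11.89, -20.73, -29.57]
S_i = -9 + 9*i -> [-9, 0, 9, 18, 27]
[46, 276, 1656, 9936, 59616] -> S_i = 46*6^i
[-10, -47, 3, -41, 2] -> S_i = Random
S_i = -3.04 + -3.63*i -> [-3.04, -6.67, -10.3, -13.93, -17.56]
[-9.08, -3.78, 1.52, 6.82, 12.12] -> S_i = -9.08 + 5.30*i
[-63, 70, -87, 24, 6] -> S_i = Random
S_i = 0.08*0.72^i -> [0.08, 0.06, 0.04, 0.03, 0.02]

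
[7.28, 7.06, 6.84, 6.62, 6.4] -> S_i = 7.28 + -0.22*i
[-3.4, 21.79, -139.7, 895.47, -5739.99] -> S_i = -3.40*(-6.41)^i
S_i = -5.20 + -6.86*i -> [-5.2, -12.06, -18.92, -25.78, -32.64]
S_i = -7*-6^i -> [-7, 42, -252, 1512, -9072]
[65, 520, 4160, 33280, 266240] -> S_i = 65*8^i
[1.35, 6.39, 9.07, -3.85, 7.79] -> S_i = Random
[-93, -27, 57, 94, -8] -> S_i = Random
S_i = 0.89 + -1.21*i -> [0.89, -0.32, -1.53, -2.74, -3.95]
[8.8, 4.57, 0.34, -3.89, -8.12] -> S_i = 8.80 + -4.23*i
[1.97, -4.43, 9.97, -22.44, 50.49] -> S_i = 1.97*(-2.25)^i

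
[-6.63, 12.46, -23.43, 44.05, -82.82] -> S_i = -6.63*(-1.88)^i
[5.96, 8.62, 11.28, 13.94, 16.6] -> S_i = 5.96 + 2.66*i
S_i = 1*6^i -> [1, 6, 36, 216, 1296]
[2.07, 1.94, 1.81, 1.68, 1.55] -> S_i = 2.07 + -0.13*i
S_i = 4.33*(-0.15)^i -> [4.33, -0.65, 0.1, -0.01, 0.0]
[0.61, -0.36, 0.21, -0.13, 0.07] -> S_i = 0.61*(-0.59)^i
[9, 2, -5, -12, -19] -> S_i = 9 + -7*i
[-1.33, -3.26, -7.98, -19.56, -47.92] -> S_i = -1.33*2.45^i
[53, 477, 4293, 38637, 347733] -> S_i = 53*9^i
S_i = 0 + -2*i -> [0, -2, -4, -6, -8]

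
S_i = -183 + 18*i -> [-183, -165, -147, -129, -111]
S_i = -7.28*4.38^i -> [-7.28, -31.89, -139.66, -611.72, -2679.34]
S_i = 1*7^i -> [1, 7, 49, 343, 2401]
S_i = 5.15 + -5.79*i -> [5.15, -0.64, -6.43, -12.22, -18.01]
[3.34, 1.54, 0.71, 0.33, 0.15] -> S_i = 3.34*0.46^i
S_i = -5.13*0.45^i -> [-5.13, -2.31, -1.04, -0.47, -0.21]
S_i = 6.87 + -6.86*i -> [6.87, 0.01, -6.85, -13.71, -20.57]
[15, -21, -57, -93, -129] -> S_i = 15 + -36*i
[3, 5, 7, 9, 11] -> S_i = 3 + 2*i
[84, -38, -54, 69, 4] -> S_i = Random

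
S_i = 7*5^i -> [7, 35, 175, 875, 4375]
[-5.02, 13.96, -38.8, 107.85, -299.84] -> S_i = -5.02*(-2.78)^i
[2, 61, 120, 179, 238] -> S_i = 2 + 59*i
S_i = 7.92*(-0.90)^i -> [7.92, -7.13, 6.42, -5.77, 5.2]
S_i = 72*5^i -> [72, 360, 1800, 9000, 45000]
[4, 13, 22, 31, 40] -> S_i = 4 + 9*i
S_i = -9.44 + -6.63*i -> [-9.44, -16.07, -22.7, -29.33, -35.96]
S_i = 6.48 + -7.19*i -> [6.48, -0.71, -7.9, -15.09, -22.28]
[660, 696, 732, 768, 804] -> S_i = 660 + 36*i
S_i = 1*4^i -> [1, 4, 16, 64, 256]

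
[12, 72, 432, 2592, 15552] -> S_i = 12*6^i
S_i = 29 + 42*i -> [29, 71, 113, 155, 197]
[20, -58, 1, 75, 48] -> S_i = Random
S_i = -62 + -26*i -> [-62, -88, -114, -140, -166]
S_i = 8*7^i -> [8, 56, 392, 2744, 19208]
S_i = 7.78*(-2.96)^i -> [7.78, -23.03, 68.17, -201.77, 597.24]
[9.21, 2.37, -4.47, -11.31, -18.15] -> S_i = 9.21 + -6.84*i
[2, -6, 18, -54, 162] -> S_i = 2*-3^i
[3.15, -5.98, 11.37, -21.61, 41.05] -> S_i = 3.15*(-1.90)^i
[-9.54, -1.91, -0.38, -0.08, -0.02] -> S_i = -9.54*0.20^i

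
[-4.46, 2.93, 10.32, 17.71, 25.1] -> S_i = -4.46 + 7.39*i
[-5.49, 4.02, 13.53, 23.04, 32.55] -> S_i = -5.49 + 9.51*i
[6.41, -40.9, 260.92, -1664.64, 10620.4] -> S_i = 6.41*(-6.38)^i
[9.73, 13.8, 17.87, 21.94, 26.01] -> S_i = 9.73 + 4.07*i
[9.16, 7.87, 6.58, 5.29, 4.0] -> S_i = 9.16 + -1.29*i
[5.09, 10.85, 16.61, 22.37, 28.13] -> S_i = 5.09 + 5.76*i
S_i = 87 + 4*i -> [87, 91, 95, 99, 103]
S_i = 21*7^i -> [21, 147, 1029, 7203, 50421]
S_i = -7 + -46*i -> [-7, -53, -99, -145, -191]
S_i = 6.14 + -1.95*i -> [6.14, 4.19, 2.24, 0.29, -1.66]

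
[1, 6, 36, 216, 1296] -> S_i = 1*6^i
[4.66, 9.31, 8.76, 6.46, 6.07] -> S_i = Random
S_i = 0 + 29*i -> [0, 29, 58, 87, 116]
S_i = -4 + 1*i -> [-4, -3, -2, -1, 0]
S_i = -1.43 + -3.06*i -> [-1.43, -4.49, -7.55, -10.61, -13.67]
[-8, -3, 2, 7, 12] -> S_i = -8 + 5*i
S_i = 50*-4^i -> [50, -200, 800, -3200, 12800]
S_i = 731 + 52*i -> [731, 783, 835, 887, 939]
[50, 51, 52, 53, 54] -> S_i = 50 + 1*i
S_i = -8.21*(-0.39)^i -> [-8.21, 3.2, -1.25, 0.49, -0.19]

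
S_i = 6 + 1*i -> [6, 7, 8, 9, 10]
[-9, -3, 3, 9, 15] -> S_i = -9 + 6*i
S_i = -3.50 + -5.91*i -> [-3.5, -9.41, -15.32, -21.23, -27.14]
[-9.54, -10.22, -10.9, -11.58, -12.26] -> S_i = -9.54 + -0.68*i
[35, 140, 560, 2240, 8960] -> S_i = 35*4^i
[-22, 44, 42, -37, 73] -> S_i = Random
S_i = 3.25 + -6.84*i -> [3.25, -3.59, -10.43, -17.27, -24.11]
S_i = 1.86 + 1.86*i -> [1.86, 3.72, 5.58, 7.44, 9.3]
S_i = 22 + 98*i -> [22, 120, 218, 316, 414]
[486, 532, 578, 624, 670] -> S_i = 486 + 46*i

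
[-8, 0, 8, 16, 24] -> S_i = -8 + 8*i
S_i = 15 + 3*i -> [15, 18, 21, 24, 27]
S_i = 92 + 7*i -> [92, 99, 106, 113, 120]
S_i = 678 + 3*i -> [678, 681, 684, 687, 690]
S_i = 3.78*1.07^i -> [3.78, 4.04, 4.33, 4.63, 4.95]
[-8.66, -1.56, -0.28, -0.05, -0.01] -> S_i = -8.66*0.18^i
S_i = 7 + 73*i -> [7, 80, 153, 226, 299]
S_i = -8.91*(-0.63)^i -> [-8.91, 5.61, -3.54, 2.23, -1.4]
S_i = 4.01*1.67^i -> [4.01, 6.7, 11.18, 18.68, 31.19]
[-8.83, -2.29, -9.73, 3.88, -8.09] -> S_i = Random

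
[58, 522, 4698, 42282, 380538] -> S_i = 58*9^i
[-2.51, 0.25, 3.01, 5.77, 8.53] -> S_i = -2.51 + 2.76*i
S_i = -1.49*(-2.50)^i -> [-1.49, 3.72, -9.31, 23.28, -58.2]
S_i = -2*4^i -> [-2, -8, -32, -128, -512]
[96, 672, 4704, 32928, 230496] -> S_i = 96*7^i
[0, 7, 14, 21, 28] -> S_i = 0 + 7*i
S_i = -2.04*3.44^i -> [-2.04, -7.02, -24.14, -83.04, -285.67]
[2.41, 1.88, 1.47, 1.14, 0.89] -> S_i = 2.41*0.78^i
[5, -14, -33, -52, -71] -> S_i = 5 + -19*i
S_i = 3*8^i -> [3, 24, 192, 1536, 12288]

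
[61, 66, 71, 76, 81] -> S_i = 61 + 5*i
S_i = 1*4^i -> [1, 4, 16, 64, 256]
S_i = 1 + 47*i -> [1, 48, 95, 142, 189]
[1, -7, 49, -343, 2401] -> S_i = 1*-7^i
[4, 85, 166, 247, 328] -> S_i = 4 + 81*i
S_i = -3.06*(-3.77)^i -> [-3.06, 11.54, -43.49, 163.96, -618.14]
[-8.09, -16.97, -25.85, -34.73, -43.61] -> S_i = -8.09 + -8.88*i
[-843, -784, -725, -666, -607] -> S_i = -843 + 59*i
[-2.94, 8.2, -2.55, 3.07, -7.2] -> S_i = Random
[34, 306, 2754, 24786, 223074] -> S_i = 34*9^i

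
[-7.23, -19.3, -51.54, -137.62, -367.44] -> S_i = -7.23*2.67^i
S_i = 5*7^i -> [5, 35, 245, 1715, 12005]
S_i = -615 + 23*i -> [-615, -592, -569, -546, -523]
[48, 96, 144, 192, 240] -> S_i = 48 + 48*i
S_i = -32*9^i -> [-32, -288, -2592, -23328, -209952]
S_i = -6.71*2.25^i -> [-6.71, -15.1, -33.97, -76.43, -171.97]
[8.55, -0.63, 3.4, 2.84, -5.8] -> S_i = Random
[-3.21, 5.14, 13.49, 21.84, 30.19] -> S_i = -3.21 + 8.35*i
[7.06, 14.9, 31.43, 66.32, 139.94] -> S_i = 7.06*2.11^i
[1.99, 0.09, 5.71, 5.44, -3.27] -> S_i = Random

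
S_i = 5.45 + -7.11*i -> [5.45, -1.66, -8.77, -15.88, -22.99]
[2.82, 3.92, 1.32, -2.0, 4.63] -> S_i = Random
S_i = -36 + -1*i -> [-36, -37, -38, -39, -40]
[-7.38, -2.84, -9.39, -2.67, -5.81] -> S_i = Random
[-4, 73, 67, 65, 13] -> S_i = Random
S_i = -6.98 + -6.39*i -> [-6.98, -13.37, -19.76, -26.15, -32.54]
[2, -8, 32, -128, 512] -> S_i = 2*-4^i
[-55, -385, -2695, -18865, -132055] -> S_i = -55*7^i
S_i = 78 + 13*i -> [78, 91, 104, 117, 130]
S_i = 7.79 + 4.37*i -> [7.79, 12.16, 16.53, 20.9, 25.27]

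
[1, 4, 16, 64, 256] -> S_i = 1*4^i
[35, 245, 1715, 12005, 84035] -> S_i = 35*7^i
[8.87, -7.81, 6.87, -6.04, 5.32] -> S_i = 8.87*(-0.88)^i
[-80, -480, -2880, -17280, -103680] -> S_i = -80*6^i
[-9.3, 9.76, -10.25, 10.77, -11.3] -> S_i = -9.30*(-1.05)^i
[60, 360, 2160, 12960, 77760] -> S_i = 60*6^i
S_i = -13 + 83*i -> [-13, 70, 153, 236, 319]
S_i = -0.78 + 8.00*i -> [-0.78, 7.22, 15.22, 23.22, 31.22]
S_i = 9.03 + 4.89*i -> [9.03, 13.92, 18.81, 23.7, 28.59]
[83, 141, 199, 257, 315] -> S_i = 83 + 58*i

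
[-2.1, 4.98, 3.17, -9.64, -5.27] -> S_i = Random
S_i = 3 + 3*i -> [3, 6, 9, 12, 15]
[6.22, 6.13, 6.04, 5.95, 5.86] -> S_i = 6.22 + -0.09*i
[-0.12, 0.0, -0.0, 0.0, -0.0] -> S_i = -0.12*(-0.04)^i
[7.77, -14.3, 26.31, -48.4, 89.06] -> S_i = 7.77*(-1.84)^i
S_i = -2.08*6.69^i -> [-2.08, -13.92, -93.09, -622.79, -4166.47]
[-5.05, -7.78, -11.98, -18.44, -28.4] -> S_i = -5.05*1.54^i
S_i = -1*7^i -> [-1, -7, -49, -343, -2401]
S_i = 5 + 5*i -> [5, 10, 15, 20, 25]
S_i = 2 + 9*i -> [2, 11, 20, 29, 38]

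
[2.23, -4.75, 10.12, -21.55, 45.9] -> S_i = 2.23*(-2.13)^i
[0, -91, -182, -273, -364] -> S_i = 0 + -91*i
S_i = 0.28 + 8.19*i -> [0.28, 8.47, 16.66, 24.85, 33.04]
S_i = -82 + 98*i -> [-82, 16, 114, 212, 310]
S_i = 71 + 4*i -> [71, 75, 79, 83, 87]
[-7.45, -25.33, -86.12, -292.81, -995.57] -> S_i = -7.45*3.40^i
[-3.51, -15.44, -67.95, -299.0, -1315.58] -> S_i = -3.51*4.40^i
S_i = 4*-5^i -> [4, -20, 100, -500, 2500]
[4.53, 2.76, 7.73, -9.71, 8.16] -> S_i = Random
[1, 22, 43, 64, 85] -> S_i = 1 + 21*i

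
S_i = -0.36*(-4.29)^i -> [-0.36, 1.54, -6.63, 28.42, -121.94]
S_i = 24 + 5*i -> [24, 29, 34, 39, 44]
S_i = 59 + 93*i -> [59, 152, 245, 338, 431]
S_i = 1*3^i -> [1, 3, 9, 27, 81]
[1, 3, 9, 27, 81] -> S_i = 1*3^i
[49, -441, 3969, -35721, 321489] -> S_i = 49*-9^i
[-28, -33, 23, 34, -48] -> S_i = Random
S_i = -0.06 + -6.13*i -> [-0.06, -6.19, -12.32, -18.45, -24.58]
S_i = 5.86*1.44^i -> [5.86, 8.44, 12.15, 17.5, 25.2]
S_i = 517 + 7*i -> [517, 524, 531, 538, 545]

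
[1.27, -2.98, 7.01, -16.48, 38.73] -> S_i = 1.27*(-2.35)^i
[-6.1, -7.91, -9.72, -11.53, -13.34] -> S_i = -6.10 + -1.81*i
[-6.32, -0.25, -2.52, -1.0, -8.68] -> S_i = Random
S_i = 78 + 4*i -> [78, 82, 86, 90, 94]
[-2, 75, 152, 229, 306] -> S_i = -2 + 77*i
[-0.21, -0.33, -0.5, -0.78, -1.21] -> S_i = -0.21*1.55^i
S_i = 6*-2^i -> [6, -12, 24, -48, 96]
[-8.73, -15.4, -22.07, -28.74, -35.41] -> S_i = -8.73 + -6.67*i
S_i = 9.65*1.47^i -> [9.65, 14.19, 20.85, 30.65, 45.06]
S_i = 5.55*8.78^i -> [5.55, 48.73, 427.84, 3756.44, 32981.55]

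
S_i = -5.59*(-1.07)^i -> [-5.59, 5.98, -6.4, 6.85, -7.33]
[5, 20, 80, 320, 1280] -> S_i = 5*4^i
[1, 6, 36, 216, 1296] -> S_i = 1*6^i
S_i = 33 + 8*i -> [33, 41, 49, 57, 65]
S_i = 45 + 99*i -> [45, 144, 243, 342, 441]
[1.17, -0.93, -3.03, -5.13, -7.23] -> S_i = 1.17 + -2.10*i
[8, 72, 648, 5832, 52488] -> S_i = 8*9^i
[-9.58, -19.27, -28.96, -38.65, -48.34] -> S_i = -9.58 + -9.69*i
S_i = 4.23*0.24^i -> [4.23, 1.02, 0.24, 0.06, 0.01]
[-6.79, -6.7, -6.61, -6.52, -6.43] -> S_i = -6.79 + 0.09*i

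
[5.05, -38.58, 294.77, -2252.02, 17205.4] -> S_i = 5.05*(-7.64)^i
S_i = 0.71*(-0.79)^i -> [0.71, -0.56, 0.44, -0.35, 0.28]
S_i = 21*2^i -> [21, 42, 84, 168, 336]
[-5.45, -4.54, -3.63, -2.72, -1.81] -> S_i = -5.45 + 0.91*i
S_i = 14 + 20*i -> [14, 34, 54, 74, 94]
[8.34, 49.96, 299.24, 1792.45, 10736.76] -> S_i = 8.34*5.99^i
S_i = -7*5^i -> [-7, -35, -175, -875, -4375]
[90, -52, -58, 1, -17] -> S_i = Random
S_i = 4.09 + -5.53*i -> [4.09, -1.44, -6.97, -12.5, -18.03]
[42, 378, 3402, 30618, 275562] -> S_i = 42*9^i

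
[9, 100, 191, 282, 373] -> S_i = 9 + 91*i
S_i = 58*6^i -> [58, 348, 2088, 12528, 75168]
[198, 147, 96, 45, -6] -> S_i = 198 + -51*i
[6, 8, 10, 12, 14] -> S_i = 6 + 2*i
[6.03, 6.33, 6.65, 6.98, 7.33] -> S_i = 6.03*1.05^i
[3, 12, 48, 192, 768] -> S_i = 3*4^i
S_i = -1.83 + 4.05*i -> [-1.83, 2.22, 6.27, 10.32, 14.37]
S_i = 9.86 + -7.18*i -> [9.86, 2.68, -4.5, -11.68, -18.86]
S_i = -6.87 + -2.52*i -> [-6.87, -9.39, -11.91, -14.43, -16.95]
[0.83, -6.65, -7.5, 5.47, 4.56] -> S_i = Random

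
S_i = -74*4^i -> [-74, -296, -1184, -4736, -18944]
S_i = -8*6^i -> [-8, -48, -288, -1728, -10368]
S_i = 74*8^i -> [74, 592, 4736, 37888, 303104]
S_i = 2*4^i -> [2, 8, 32, 128, 512]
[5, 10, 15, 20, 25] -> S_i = 5 + 5*i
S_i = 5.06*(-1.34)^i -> [5.06, -6.78, 9.09, -12.17, 16.31]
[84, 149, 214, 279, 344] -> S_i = 84 + 65*i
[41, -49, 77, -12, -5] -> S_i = Random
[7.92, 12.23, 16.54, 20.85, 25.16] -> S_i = 7.92 + 4.31*i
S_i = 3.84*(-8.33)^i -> [3.84, -31.99, 266.45, -2219.56, 18488.91]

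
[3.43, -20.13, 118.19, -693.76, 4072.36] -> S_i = 3.43*(-5.87)^i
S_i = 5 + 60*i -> [5, 65, 125, 185, 245]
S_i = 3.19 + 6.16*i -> [3.19, 9.35, 15.51, 21.67, 27.83]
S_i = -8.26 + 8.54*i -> [-8.26, 0.28, 8.82, 17.36, 25.9]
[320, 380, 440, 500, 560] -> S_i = 320 + 60*i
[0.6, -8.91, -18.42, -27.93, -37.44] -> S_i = 0.60 + -9.51*i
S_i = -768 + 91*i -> [-768, -677, -586, -495, -404]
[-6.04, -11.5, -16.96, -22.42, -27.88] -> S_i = -6.04 + -5.46*i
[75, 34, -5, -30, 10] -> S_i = Random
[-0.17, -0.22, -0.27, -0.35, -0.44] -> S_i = -0.17*1.27^i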